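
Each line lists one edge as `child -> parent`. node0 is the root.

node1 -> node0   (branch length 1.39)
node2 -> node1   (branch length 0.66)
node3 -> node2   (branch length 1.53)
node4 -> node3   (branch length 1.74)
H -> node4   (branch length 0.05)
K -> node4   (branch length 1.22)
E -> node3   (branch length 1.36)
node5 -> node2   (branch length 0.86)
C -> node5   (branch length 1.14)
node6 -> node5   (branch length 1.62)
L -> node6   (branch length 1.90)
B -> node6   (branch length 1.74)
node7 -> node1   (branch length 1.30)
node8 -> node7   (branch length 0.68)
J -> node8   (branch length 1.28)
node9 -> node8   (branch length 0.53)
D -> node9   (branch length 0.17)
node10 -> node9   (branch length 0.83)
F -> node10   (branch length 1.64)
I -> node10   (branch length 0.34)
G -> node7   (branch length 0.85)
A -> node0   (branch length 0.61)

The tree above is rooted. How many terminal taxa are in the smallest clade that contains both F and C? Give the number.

The MRCA of F and C is the node subtending ((((H,K),E),(C,(L,B))),((J,(D,(F,I))),G)).
That clade contains 11 terminal taxa: B, C, D, E, F, G, H, I, J, K, L.

11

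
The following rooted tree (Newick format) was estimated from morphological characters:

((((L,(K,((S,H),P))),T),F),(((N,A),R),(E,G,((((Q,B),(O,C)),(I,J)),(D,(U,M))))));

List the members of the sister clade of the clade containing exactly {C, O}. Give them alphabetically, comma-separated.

The clade containing exactly {C, O} attaches to the tree at the node subtending ((Q,B),(O,C)).
The other lineage descending from that same node — the sister group — is (Q,B); its 2 tips in alphabetical order are the answer.

B, Q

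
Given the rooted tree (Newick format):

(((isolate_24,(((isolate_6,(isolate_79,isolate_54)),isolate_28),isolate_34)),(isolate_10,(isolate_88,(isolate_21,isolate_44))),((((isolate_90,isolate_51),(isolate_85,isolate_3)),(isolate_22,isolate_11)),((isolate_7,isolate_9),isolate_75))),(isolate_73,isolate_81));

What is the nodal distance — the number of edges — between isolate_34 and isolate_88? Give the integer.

6

The MRCA of isolate_34 and isolate_88 is the node subtending ((isolate_24,(((isolate_6,(isolate_79,isolate_54)),isolate_28),isolate_34)),(isolate_10,(isolate_88,(isolate_21,isolate_44))),((((isolate_90,isolate_51),(isolate_85,isolate_3)),(isolate_22,isolate_11)),((isolate_7,isolate_9),isolate_75))).
From isolate_34 up to that node: 3 branches. From isolate_88 up to the same node: 3 branches. Total: 3 + 3 = 6.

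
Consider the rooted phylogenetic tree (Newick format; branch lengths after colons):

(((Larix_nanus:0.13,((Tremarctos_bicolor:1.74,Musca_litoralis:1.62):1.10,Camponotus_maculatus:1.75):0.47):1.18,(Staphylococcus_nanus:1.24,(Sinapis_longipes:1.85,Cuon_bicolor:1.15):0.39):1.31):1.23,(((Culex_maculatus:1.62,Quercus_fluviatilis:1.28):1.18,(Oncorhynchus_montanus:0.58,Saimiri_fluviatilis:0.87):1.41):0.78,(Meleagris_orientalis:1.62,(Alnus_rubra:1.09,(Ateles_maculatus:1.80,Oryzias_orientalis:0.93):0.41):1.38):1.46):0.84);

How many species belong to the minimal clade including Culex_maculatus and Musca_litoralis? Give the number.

The MRCA of Culex_maculatus and Musca_litoralis is the root, so the clade is the entire tree.
That clade contains 15 terminal taxa: Alnus_rubra, Ateles_maculatus, Camponotus_maculatus, Culex_maculatus, Cuon_bicolor, Larix_nanus, Meleagris_orientalis, Musca_litoralis, Oncorhynchus_montanus, Oryzias_orientalis, Quercus_fluviatilis, Saimiri_fluviatilis, Sinapis_longipes, Staphylococcus_nanus, Tremarctos_bicolor.

15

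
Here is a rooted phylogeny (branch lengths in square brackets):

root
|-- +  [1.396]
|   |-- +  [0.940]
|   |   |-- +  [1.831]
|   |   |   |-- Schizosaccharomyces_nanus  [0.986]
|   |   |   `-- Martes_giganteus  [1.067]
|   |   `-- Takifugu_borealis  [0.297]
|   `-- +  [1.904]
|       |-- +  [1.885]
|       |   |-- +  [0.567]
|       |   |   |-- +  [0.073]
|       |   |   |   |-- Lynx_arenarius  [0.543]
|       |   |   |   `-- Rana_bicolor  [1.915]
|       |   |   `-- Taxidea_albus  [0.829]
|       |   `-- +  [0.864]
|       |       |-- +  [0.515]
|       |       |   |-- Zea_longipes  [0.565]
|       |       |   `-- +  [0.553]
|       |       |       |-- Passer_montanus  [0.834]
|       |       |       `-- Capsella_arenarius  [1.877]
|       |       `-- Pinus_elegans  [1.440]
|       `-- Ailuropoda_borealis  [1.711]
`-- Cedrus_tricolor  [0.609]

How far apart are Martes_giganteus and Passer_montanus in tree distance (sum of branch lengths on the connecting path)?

The path runs Martes_giganteus → … → MRCA → … → Passer_montanus; the MRCA is the node subtending (((Schizosaccharomyces_nanus,Martes_giganteus),Takifugu_borealis),((((Lynx_arenarius,Rana_bicolor),Taxidea_albus),((Zea_longipes,(Passer_montanus,Capsella_arenarius)),Pinus_elegans)),Ailuropoda_borealis)).
Branch lengths along that path: 1.067 + 1.831 + 0.940 + 1.904 + 1.885 + 0.864 + 0.515 + 0.553 + 0.834 = 10.393.

10.393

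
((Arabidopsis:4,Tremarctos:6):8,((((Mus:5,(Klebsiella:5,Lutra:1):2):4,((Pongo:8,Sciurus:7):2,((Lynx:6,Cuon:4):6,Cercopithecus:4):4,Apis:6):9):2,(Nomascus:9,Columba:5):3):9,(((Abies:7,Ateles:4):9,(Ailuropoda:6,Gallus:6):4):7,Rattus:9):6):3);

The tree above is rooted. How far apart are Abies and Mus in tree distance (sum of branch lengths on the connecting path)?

49

The path runs Abies → … → MRCA → … → Mus; the MRCA is the node subtending ((((Mus,(Klebsiella,Lutra)),((Pongo,Sciurus),((Lynx,Cuon),Cercopithecus),Apis)),(Nomascus,Columba)),(((Abies,Ateles),(Ailuropoda,Gallus)),Rattus)).
Branch lengths along that path: 7 + 9 + 7 + 6 + 9 + 2 + 4 + 5 = 49.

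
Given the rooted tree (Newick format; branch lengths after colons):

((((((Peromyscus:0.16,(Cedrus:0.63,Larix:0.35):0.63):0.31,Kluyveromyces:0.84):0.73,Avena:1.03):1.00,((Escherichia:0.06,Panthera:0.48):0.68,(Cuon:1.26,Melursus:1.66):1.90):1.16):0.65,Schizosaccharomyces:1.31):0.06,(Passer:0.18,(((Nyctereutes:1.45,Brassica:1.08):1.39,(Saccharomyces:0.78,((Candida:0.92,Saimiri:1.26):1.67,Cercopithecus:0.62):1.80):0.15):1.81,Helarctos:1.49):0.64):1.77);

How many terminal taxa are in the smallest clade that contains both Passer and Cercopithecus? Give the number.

8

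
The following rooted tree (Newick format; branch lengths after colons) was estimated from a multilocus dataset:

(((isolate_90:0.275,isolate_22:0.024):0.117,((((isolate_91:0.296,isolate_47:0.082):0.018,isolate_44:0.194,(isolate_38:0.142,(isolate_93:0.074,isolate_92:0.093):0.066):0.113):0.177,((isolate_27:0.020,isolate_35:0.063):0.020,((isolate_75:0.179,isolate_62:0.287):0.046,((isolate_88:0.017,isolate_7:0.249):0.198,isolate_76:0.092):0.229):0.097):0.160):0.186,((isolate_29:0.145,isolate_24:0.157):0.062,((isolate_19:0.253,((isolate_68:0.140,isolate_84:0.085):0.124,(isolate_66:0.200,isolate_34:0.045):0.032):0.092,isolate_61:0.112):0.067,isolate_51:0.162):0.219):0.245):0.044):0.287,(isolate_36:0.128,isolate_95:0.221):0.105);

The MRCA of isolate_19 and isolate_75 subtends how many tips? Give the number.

The MRCA of isolate_19 and isolate_75 is the node subtending ((((isolate_91,isolate_47),isolate_44,(isolate_38,(isolate_93,isolate_92))),((isolate_27,isolate_35),((isolate_75,isolate_62),((isolate_88,isolate_7),isolate_76)))),((isolate_29,isolate_24),((isolate_19,((isolate_68,isolate_84),(isolate_66,isolate_34)),isolate_61),isolate_51))).
That clade contains 22 terminal taxa: isolate_19, isolate_24, isolate_27, isolate_29, isolate_34, isolate_35, isolate_38, isolate_44, isolate_47, isolate_51, isolate_61, isolate_62, isolate_66, isolate_68, isolate_7, isolate_75, isolate_76, isolate_84, isolate_88, isolate_91, isolate_92, isolate_93.

22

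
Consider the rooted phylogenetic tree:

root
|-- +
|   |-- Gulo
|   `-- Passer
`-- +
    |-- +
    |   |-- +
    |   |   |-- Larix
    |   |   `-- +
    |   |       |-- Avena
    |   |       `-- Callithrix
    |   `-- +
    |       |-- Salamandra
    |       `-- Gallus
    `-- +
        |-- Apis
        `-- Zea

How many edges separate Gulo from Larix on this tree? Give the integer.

The MRCA of Gulo and Larix is the root of the tree.
From Gulo up to that node: 2 branches. From Larix up to the same node: 4 branches. Total: 2 + 4 = 6.

6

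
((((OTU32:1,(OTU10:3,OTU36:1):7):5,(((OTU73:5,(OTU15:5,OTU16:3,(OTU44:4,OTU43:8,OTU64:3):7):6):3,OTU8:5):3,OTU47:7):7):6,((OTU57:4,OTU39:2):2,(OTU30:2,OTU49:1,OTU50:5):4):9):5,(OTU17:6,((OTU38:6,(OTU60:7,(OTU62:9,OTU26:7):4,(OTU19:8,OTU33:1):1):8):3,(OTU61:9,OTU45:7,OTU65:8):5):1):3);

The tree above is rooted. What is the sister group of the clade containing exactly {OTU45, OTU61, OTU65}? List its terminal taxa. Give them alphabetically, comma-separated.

OTU19, OTU26, OTU33, OTU38, OTU60, OTU62

The clade containing exactly {OTU45, OTU61, OTU65} attaches to the tree at the node subtending ((OTU38,(OTU60,(OTU62,OTU26),(OTU19,OTU33))),(OTU61,OTU45,OTU65)).
The other lineage descending from that same node — the sister group — is (OTU38,(OTU60,(OTU62,OTU26),(OTU19,OTU33))); its 6 tips in alphabetical order are the answer.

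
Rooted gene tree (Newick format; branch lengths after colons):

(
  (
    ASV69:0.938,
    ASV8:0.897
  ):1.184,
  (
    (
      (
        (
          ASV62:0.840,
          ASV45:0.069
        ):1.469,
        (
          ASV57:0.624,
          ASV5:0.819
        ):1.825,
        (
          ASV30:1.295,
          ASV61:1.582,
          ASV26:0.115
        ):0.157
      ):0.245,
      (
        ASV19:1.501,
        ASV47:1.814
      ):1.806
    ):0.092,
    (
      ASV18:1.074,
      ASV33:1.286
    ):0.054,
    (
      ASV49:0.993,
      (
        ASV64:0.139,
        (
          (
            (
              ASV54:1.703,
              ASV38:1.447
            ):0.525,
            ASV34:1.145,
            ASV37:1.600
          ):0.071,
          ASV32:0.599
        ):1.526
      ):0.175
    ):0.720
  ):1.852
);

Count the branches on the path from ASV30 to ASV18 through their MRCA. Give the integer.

6

The MRCA of ASV30 and ASV18 is the node subtending ((((ASV62,ASV45),(ASV57,ASV5),(ASV30,ASV61,ASV26)),(ASV19,ASV47)),(ASV18,ASV33),(ASV49,(ASV64,(((ASV54,ASV38),ASV34,ASV37),ASV32)))).
From ASV30 up to that node: 4 branches. From ASV18 up to the same node: 2 branches. Total: 4 + 2 = 6.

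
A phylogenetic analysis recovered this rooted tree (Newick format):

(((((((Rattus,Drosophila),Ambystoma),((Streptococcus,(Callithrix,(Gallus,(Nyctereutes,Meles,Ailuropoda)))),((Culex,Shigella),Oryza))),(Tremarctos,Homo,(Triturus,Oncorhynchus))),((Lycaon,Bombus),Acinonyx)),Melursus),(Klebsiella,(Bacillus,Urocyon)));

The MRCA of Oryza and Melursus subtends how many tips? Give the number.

The MRCA of Oryza and Melursus is the node subtending ((((((Rattus,Drosophila),Ambystoma),((Streptococcus,(Callithrix,(Gallus,(Nyctereutes,Meles,Ailuropoda)))),((Culex,Shigella),Oryza))),(Tremarctos,Homo,(Triturus,Oncorhynchus))),((Lycaon,Bombus),Acinonyx)),Melursus).
That clade contains 20 terminal taxa: Acinonyx, Ailuropoda, Ambystoma, Bombus, Callithrix, Culex, Drosophila, Gallus, Homo, Lycaon, Meles, Melursus, Nyctereutes, Oncorhynchus, Oryza, Rattus, Shigella, Streptococcus, Tremarctos, Triturus.

20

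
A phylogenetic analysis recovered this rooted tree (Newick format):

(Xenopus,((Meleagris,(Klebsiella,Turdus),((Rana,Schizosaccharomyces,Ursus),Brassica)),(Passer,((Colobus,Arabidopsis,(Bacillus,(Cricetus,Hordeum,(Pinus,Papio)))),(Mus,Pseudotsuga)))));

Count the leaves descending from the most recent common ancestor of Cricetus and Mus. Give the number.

The MRCA of Cricetus and Mus is the node subtending ((Colobus,Arabidopsis,(Bacillus,(Cricetus,Hordeum,(Pinus,Papio)))),(Mus,Pseudotsuga)).
That clade contains 9 terminal taxa: Arabidopsis, Bacillus, Colobus, Cricetus, Hordeum, Mus, Papio, Pinus, Pseudotsuga.

9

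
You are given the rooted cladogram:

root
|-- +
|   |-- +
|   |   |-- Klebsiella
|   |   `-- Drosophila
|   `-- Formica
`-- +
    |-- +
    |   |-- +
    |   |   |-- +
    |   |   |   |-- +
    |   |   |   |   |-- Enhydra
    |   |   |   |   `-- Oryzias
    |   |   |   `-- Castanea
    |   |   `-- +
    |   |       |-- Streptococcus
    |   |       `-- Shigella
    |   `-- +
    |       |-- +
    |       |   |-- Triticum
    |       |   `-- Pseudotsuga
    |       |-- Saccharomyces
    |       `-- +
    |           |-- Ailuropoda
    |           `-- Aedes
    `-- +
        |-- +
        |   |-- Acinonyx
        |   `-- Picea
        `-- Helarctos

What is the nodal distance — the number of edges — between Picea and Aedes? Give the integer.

7

The MRCA of Picea and Aedes is the node subtending (((((Enhydra,Oryzias),Castanea),(Streptococcus,Shigella)),((Triticum,Pseudotsuga),Saccharomyces,(Ailuropoda,Aedes))),((Acinonyx,Picea),Helarctos)).
From Picea up to that node: 3 branches. From Aedes up to the same node: 4 branches. Total: 3 + 4 = 7.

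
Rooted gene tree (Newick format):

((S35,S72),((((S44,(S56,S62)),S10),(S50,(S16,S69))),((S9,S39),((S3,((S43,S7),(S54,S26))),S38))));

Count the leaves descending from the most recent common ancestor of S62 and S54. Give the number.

15

The MRCA of S62 and S54 is the node subtending ((((S44,(S56,S62)),S10),(S50,(S16,S69))),((S9,S39),((S3,((S43,S7),(S54,S26))),S38))).
That clade contains 15 terminal taxa: S10, S16, S26, S3, S38, S39, S43, S44, S50, S54, S56, S62, S69, S7, S9.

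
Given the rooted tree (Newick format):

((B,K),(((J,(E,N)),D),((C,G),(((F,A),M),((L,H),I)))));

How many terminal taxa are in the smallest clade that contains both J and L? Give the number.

The MRCA of J and L is the node subtending (((J,(E,N)),D),((C,G),(((F,A),M),((L,H),I)))).
That clade contains 12 terminal taxa: A, C, D, E, F, G, H, I, J, L, M, N.

12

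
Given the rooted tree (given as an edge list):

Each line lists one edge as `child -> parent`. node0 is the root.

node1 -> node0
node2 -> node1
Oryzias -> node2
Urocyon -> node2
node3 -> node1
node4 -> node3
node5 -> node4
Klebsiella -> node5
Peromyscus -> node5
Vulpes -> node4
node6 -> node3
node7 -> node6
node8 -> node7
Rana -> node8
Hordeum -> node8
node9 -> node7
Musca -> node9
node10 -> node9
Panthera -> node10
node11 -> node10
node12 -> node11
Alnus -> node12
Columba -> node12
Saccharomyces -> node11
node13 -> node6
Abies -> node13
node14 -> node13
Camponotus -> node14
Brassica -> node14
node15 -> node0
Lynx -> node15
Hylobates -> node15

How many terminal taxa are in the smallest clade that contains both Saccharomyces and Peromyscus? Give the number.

13

The MRCA of Saccharomyces and Peromyscus is the node subtending (((Klebsiella,Peromyscus),Vulpes),(((Rana,Hordeum),(Musca,(Panthera,((Alnus,Columba),Saccharomyces)))),(Abies,(Camponotus,Brassica)))).
That clade contains 13 terminal taxa: Abies, Alnus, Brassica, Camponotus, Columba, Hordeum, Klebsiella, Musca, Panthera, Peromyscus, Rana, Saccharomyces, Vulpes.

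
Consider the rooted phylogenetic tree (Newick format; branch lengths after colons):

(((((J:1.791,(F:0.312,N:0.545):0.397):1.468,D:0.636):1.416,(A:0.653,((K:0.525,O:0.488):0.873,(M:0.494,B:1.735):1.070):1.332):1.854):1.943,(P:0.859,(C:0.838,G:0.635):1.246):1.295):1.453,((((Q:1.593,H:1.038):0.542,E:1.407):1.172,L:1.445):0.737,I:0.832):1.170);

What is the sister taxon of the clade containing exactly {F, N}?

J

The clade containing exactly {F, N} attaches to the tree at the node subtending (J,(F,N)).
The other lineage descending from that same node — the sister group — is the single tip J.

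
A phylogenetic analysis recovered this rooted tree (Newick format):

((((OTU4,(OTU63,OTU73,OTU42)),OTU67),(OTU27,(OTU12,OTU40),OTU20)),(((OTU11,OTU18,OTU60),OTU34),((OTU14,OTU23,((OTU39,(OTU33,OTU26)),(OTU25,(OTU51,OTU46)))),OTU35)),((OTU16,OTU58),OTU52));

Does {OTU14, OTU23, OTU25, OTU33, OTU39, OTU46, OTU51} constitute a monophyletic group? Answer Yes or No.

No

The MRCA of the listed taxa subtends (OTU14,OTU23,((OTU39,(OTU33,OTU26)),(OTU25,(OTU51,OTU46)))).
That clade also contains OTU26, which is not in the proposed group, so the group is not monophyletic.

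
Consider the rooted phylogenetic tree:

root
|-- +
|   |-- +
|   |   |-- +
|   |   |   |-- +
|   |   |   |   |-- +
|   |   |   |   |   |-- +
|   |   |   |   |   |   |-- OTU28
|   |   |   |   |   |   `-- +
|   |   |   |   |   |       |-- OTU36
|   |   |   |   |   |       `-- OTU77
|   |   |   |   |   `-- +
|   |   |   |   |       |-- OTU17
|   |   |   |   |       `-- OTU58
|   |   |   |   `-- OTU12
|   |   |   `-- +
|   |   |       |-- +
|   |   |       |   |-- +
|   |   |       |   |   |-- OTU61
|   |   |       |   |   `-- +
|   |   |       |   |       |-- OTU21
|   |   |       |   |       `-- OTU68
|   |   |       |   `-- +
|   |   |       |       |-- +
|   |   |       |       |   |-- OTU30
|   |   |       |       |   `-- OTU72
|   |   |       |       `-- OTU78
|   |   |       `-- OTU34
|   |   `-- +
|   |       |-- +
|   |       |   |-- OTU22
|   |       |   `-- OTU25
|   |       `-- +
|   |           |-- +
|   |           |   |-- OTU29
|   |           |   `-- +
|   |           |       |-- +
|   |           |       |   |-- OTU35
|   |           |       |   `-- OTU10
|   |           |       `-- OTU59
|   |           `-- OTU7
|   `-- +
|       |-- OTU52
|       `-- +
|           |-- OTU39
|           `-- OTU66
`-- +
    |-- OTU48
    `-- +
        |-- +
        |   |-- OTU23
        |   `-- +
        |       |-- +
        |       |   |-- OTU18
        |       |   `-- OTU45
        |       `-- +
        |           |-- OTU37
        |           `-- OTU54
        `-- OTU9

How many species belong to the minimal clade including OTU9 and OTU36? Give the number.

The MRCA of OTU9 and OTU36 is the root, so the clade is the entire tree.
That clade contains 30 terminal taxa: OTU10, OTU12, OTU17, OTU18, OTU21, OTU22, OTU23, OTU25, OTU28, OTU29, OTU30, OTU34, OTU35, OTU36, OTU37, OTU39, OTU45, OTU48, OTU52, OTU54, OTU58, OTU59, OTU61, OTU66, OTU68, OTU7, OTU72, OTU77, OTU78, OTU9.

30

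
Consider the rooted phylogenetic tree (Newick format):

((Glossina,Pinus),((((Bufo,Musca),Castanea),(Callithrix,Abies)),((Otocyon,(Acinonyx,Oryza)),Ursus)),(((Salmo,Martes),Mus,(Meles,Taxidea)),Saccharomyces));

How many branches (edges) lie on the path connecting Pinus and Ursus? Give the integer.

The MRCA of Pinus and Ursus is the root of the tree.
From Pinus up to that node: 2 branches. From Ursus up to the same node: 3 branches. Total: 2 + 3 = 5.

5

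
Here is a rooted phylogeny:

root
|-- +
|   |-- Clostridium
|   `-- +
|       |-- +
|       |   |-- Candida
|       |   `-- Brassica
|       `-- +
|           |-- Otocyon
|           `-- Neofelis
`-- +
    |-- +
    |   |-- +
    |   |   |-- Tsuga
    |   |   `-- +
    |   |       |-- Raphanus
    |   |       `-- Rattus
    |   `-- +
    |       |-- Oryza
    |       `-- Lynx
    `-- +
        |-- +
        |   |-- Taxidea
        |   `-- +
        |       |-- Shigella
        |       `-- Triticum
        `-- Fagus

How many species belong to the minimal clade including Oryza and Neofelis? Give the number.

14

The MRCA of Oryza and Neofelis is the root, so the clade is the entire tree.
That clade contains 14 terminal taxa: Brassica, Candida, Clostridium, Fagus, Lynx, Neofelis, Oryza, Otocyon, Raphanus, Rattus, Shigella, Taxidea, Triticum, Tsuga.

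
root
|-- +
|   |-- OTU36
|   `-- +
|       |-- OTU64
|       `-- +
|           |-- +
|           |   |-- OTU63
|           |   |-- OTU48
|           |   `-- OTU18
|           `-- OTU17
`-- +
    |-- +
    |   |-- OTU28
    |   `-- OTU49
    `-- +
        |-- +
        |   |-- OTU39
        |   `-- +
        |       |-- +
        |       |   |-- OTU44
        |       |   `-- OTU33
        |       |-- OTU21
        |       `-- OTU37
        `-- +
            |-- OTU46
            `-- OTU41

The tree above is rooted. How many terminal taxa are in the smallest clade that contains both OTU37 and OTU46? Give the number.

The MRCA of OTU37 and OTU46 is the node subtending ((OTU39,((OTU44,OTU33),OTU21,OTU37)),(OTU46,OTU41)).
That clade contains 7 terminal taxa: OTU21, OTU33, OTU37, OTU39, OTU41, OTU44, OTU46.

7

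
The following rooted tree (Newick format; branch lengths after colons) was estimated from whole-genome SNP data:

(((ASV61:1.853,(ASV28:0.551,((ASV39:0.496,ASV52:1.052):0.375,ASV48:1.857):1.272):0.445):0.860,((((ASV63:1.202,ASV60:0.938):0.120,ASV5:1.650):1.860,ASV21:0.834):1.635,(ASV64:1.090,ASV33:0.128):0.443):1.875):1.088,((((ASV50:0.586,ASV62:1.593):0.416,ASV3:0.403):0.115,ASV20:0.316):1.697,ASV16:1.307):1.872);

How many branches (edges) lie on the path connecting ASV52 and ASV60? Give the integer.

The MRCA of ASV52 and ASV60 is the node subtending ((ASV61,(ASV28,((ASV39,ASV52),ASV48))),((((ASV63,ASV60),ASV5),ASV21),(ASV64,ASV33))).
From ASV52 up to that node: 5 branches. From ASV60 up to the same node: 5 branches. Total: 5 + 5 = 10.

10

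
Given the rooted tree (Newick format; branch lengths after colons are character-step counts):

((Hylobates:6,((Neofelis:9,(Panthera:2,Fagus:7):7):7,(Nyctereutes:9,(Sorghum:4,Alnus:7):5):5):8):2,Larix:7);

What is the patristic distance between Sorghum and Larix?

31

The path runs Sorghum → … → MRCA → … → Larix; the MRCA is the root of the tree.
Branch lengths along that path: 4 + 5 + 5 + 8 + 2 + 7 = 31.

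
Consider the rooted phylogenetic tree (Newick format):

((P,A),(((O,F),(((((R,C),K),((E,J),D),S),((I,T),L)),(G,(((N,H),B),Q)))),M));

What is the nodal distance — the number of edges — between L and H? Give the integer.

8

The MRCA of L and H is the node subtending (((((R,C),K),((E,J),D),S),((I,T),L)),(G,(((N,H),B),Q))).
From L up to that node: 3 branches. From H up to the same node: 5 branches. Total: 3 + 5 = 8.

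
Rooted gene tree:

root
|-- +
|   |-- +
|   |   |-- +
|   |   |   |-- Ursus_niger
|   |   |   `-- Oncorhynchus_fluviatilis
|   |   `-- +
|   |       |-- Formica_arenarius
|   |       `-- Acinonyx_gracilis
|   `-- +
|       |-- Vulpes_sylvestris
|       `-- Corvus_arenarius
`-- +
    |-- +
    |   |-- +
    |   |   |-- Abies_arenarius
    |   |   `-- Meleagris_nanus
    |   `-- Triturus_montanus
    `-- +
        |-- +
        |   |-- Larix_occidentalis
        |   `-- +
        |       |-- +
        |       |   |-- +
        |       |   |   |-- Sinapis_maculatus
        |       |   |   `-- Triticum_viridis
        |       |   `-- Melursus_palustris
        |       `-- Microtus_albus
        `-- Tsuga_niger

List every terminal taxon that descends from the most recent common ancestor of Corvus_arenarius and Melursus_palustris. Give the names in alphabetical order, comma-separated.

Abies_arenarius, Acinonyx_gracilis, Corvus_arenarius, Formica_arenarius, Larix_occidentalis, Meleagris_nanus, Melursus_palustris, Microtus_albus, Oncorhynchus_fluviatilis, Sinapis_maculatus, Triticum_viridis, Triturus_montanus, Tsuga_niger, Ursus_niger, Vulpes_sylvestris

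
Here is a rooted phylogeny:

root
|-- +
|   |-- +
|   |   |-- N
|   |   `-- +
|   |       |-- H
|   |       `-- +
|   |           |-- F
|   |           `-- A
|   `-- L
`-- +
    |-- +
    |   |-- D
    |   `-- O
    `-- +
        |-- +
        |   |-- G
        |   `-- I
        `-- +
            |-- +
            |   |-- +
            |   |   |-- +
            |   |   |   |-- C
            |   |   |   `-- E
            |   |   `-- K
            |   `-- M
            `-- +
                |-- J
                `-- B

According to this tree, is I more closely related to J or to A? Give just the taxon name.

J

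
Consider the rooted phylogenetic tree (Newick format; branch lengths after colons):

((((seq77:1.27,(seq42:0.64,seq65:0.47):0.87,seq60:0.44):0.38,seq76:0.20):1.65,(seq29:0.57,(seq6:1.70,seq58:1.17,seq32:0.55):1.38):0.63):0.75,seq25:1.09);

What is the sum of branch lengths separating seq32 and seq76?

4.41

The path runs seq32 → … → MRCA → … → seq76; the MRCA is the node subtending (((seq77,(seq42,seq65),seq60),seq76),(seq29,(seq6,seq58,seq32))).
Branch lengths along that path: 0.55 + 1.38 + 0.63 + 1.65 + 0.20 = 4.41.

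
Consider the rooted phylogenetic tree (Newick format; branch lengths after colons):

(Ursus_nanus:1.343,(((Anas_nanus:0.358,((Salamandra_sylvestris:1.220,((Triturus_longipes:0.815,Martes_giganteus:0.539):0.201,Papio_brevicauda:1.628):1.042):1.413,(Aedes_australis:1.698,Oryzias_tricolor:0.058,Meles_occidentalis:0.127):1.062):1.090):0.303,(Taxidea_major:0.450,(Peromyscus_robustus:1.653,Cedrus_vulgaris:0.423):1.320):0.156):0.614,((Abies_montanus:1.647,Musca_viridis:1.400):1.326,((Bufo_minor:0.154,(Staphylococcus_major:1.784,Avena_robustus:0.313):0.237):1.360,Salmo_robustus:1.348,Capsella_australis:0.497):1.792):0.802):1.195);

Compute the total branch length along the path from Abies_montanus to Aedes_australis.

8.542

The path runs Abies_montanus → … → MRCA → … → Aedes_australis; the MRCA is the node subtending (((Anas_nanus,((Salamandra_sylvestris,((Triturus_longipes,Martes_giganteus),Papio_brevicauda)),(Aedes_australis,Oryzias_tricolor,Meles_occidentalis))),(Taxidea_major,(Peromyscus_robustus,Cedrus_vulgaris))),((Abies_montanus,Musca_viridis),((Bufo_minor,(Staphylococcus_major,Avena_robustus)),Salmo_robustus,Capsella_australis))).
Branch lengths along that path: 1.647 + 1.326 + 0.802 + 0.614 + 0.303 + 1.090 + 1.062 + 1.698 = 8.542.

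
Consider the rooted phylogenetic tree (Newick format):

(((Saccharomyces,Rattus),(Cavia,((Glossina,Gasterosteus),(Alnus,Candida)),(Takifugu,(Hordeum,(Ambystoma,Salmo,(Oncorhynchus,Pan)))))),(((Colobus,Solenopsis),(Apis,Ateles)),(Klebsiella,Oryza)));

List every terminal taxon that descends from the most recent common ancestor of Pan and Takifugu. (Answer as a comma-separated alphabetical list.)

Tracing Pan: it sits inside (Oncorhynchus,Pan).
Tracing Takifugu: it sits inside (Takifugu,(Hordeum,(Ambystoma,Salmo,(Oncorhynchus,Pan)))).
The smallest clade enclosing both is (Takifugu,(Hordeum,(Ambystoma,Salmo,(Oncorhynchus,Pan)))); the answer is its 6 terminal taxa in alphabetical order.

Ambystoma, Hordeum, Oncorhynchus, Pan, Salmo, Takifugu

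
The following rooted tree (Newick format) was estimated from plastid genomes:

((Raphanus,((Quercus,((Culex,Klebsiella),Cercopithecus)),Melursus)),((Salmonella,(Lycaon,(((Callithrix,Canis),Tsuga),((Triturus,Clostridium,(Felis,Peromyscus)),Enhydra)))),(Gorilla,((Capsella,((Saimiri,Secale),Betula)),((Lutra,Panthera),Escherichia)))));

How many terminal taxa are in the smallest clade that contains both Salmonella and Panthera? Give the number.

The MRCA of Salmonella and Panthera is the node subtending ((Salmonella,(Lycaon,(((Callithrix,Canis),Tsuga),((Triturus,Clostridium,(Felis,Peromyscus)),Enhydra)))),(Gorilla,((Capsella,((Saimiri,Secale),Betula)),((Lutra,Panthera),Escherichia)))).
That clade contains 18 terminal taxa: Betula, Callithrix, Canis, Capsella, Clostridium, Enhydra, Escherichia, Felis, Gorilla, Lutra, Lycaon, Panthera, Peromyscus, Saimiri, Salmonella, Secale, Triturus, Tsuga.

18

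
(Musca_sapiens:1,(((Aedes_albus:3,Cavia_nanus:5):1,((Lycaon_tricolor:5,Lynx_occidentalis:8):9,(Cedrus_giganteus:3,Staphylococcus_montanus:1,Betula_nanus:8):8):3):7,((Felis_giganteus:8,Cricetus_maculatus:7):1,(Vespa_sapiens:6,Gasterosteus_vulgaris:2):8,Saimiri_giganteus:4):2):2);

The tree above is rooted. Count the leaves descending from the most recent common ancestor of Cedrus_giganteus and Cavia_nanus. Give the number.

7

The MRCA of Cedrus_giganteus and Cavia_nanus is the node subtending ((Aedes_albus,Cavia_nanus),((Lycaon_tricolor,Lynx_occidentalis),(Cedrus_giganteus,Staphylococcus_montanus,Betula_nanus))).
That clade contains 7 terminal taxa: Aedes_albus, Betula_nanus, Cavia_nanus, Cedrus_giganteus, Lycaon_tricolor, Lynx_occidentalis, Staphylococcus_montanus.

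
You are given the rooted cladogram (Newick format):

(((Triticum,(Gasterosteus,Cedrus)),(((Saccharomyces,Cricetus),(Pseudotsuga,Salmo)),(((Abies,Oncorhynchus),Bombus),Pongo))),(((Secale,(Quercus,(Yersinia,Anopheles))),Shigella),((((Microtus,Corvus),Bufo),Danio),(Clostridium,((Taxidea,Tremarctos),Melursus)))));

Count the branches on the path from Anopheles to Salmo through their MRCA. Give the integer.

The MRCA of Anopheles and Salmo is the root of the tree.
From Anopheles up to that node: 6 branches. From Salmo up to the same node: 5 branches. Total: 6 + 5 = 11.

11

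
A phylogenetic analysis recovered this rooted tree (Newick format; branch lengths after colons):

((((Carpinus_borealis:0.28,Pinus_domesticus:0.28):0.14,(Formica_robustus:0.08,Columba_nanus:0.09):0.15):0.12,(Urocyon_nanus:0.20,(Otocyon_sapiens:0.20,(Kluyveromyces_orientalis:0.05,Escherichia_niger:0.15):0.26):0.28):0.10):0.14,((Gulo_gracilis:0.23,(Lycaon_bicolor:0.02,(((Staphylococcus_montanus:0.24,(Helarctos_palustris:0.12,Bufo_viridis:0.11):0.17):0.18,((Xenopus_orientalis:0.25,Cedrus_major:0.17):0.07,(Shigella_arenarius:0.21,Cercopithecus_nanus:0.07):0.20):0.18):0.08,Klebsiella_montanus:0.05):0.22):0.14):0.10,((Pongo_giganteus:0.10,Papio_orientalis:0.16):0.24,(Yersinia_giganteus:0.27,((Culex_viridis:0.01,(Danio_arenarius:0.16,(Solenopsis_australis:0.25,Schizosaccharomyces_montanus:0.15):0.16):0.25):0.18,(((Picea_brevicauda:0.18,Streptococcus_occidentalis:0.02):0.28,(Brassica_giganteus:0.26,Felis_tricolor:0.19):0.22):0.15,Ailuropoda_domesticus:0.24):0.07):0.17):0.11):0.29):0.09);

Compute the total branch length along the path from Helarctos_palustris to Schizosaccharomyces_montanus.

2.32

The path runs Helarctos_palustris → … → MRCA → … → Schizosaccharomyces_montanus; the MRCA is the node subtending ((Gulo_gracilis,(Lycaon_bicolor,(((Staphylococcus_montanus,(Helarctos_palustris,Bufo_viridis)),((Xenopus_orientalis,Cedrus_major),(Shigella_arenarius,Cercopithecus_nanus))),Klebsiella_montanus))),((Pongo_giganteus,Papio_orientalis),(Yersinia_giganteus,((Culex_viridis,(Danio_arenarius,(Solenopsis_australis,Schizosaccharomyces_montanus))),(((Picea_brevicauda,Streptococcus_occidentalis),(Brassica_giganteus,Felis_tricolor)),Ailuropoda_domesticus))))).
Branch lengths along that path: 0.12 + 0.17 + 0.18 + 0.08 + 0.22 + 0.14 + 0.10 + 0.29 + 0.11 + 0.17 + 0.18 + 0.25 + 0.16 + 0.15 = 2.32.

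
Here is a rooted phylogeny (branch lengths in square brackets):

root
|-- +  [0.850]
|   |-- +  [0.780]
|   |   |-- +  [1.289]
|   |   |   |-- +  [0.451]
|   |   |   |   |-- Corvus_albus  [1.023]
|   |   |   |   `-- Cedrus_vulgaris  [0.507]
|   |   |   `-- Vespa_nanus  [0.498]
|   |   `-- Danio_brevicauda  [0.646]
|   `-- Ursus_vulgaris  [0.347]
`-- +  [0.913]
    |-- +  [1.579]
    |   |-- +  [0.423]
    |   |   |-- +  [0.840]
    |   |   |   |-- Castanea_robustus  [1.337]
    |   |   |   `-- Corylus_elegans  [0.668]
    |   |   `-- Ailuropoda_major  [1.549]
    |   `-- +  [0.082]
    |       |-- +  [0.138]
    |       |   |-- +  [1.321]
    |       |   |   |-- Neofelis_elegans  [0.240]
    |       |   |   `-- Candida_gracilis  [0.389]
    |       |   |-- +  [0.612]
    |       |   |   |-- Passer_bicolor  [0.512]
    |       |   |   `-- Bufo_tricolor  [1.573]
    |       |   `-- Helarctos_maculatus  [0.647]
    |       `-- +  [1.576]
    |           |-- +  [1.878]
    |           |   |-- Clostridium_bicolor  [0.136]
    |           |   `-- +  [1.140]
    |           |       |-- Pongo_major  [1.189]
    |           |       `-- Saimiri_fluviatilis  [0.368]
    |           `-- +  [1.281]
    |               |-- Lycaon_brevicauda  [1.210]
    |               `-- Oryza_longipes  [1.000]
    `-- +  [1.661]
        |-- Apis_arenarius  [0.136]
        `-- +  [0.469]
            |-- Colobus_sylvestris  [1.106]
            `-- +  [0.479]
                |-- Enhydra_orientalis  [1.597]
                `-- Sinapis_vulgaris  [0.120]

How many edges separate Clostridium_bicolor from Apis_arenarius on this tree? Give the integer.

The MRCA of Clostridium_bicolor and Apis_arenarius is the node subtending ((((Castanea_robustus,Corylus_elegans),Ailuropoda_major),(((Neofelis_elegans,Candida_gracilis),(Passer_bicolor,Bufo_tricolor),Helarctos_maculatus),((Clostridium_bicolor,(Pongo_major,Saimiri_fluviatilis)),(Lycaon_brevicauda,Oryza_longipes)))),(Apis_arenarius,(Colobus_sylvestris,(Enhydra_orientalis,Sinapis_vulgaris)))).
From Clostridium_bicolor up to that node: 5 branches. From Apis_arenarius up to the same node: 2 branches. Total: 5 + 2 = 7.

7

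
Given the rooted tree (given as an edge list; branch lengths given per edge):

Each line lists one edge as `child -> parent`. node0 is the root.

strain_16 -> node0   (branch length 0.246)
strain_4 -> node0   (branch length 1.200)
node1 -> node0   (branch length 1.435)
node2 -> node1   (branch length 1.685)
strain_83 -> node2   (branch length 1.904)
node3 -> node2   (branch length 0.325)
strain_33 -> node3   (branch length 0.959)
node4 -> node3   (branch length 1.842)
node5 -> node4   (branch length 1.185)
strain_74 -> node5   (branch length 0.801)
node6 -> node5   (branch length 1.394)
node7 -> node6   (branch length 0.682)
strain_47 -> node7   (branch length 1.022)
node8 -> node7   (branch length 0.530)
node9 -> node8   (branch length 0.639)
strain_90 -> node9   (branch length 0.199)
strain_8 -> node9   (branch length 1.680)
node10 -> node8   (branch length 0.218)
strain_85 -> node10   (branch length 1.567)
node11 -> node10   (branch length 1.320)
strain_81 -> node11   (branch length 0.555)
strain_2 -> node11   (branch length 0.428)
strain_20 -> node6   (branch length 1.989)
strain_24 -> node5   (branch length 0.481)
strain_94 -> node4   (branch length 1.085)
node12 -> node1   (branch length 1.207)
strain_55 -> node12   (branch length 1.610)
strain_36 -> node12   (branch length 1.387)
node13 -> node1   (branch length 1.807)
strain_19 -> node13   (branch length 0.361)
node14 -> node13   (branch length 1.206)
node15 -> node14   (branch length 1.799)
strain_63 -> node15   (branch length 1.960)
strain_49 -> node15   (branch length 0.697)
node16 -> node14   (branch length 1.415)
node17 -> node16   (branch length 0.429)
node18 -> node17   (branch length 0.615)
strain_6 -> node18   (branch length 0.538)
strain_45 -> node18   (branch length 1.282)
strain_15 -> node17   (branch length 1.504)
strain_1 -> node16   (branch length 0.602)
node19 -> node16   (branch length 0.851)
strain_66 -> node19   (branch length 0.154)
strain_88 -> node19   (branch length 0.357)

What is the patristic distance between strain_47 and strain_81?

3.645

The path runs strain_47 → … → MRCA → … → strain_81; the MRCA is the node subtending (strain_47,((strain_90,strain_8),(strain_85,(strain_81,strain_2)))).
Branch lengths along that path: 1.022 + 0.530 + 0.218 + 1.320 + 0.555 = 3.645.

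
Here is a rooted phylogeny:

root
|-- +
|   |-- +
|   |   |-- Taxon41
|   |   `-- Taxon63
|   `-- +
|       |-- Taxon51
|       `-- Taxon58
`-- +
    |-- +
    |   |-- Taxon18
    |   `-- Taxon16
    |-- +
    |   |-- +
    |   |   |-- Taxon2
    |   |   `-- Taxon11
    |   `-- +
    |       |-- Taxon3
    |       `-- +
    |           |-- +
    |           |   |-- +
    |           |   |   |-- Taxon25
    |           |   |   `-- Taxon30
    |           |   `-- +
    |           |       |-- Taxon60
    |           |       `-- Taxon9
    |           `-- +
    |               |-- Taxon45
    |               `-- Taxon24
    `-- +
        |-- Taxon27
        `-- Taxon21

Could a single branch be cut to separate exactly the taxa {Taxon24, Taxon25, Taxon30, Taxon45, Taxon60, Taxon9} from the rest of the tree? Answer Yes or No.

Yes

The most recent common ancestor of these taxa subtends (((Taxon25,Taxon30),(Taxon60,Taxon9)),(Taxon45,Taxon24)).
That clade has exactly 6 tips — every listed taxon and nothing else — so the group is monophyletic.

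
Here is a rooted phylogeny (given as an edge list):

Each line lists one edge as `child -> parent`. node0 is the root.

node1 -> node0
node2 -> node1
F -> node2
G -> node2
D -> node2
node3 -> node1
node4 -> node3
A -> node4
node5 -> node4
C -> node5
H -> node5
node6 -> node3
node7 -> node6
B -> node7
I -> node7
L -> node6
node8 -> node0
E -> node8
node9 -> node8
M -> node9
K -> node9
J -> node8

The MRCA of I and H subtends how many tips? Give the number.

6

The MRCA of I and H is the node subtending ((A,(C,H)),((B,I),L)).
That clade contains 6 terminal taxa: A, B, C, H, I, L.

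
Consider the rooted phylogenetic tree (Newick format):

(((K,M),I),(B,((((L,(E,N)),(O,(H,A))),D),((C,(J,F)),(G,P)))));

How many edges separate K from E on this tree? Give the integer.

10

The MRCA of K and E is the root of the tree.
From K up to that node: 3 branches. From E up to the same node: 7 branches. Total: 3 + 7 = 10.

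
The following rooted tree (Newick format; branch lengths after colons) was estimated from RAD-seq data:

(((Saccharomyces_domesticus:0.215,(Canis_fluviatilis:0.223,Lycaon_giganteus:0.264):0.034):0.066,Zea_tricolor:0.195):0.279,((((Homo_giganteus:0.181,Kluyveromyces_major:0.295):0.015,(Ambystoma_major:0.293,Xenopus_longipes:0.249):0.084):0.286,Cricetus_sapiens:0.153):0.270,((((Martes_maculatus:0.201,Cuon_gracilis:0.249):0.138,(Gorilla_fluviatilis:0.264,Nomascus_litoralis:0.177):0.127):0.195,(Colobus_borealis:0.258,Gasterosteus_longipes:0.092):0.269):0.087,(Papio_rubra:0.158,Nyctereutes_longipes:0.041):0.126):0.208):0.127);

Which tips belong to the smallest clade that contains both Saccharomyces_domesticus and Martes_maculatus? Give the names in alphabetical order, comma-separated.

Ambystoma_major, Canis_fluviatilis, Colobus_borealis, Cricetus_sapiens, Cuon_gracilis, Gasterosteus_longipes, Gorilla_fluviatilis, Homo_giganteus, Kluyveromyces_major, Lycaon_giganteus, Martes_maculatus, Nomascus_litoralis, Nyctereutes_longipes, Papio_rubra, Saccharomyces_domesticus, Xenopus_longipes, Zea_tricolor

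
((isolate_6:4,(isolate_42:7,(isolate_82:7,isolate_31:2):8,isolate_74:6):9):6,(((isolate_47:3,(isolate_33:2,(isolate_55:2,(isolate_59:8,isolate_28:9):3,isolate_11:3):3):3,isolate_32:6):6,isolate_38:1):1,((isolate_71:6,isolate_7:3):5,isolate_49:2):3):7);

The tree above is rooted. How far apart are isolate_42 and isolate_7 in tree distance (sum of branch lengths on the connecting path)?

40

The path runs isolate_42 → … → MRCA → … → isolate_7; the MRCA is the root of the tree.
Branch lengths along that path: 7 + 9 + 6 + 7 + 3 + 5 + 3 = 40.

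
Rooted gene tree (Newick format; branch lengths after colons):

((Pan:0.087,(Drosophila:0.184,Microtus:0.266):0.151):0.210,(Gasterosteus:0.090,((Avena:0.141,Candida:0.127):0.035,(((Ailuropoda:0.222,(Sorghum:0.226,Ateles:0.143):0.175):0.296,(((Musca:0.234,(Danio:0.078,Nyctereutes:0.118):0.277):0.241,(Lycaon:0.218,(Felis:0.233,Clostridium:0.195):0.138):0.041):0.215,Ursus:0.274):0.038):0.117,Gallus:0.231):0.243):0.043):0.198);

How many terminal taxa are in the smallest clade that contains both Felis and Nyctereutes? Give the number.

The MRCA of Felis and Nyctereutes is the node subtending ((Musca,(Danio,Nyctereutes)),(Lycaon,(Felis,Clostridium))).
That clade contains 6 terminal taxa: Clostridium, Danio, Felis, Lycaon, Musca, Nyctereutes.

6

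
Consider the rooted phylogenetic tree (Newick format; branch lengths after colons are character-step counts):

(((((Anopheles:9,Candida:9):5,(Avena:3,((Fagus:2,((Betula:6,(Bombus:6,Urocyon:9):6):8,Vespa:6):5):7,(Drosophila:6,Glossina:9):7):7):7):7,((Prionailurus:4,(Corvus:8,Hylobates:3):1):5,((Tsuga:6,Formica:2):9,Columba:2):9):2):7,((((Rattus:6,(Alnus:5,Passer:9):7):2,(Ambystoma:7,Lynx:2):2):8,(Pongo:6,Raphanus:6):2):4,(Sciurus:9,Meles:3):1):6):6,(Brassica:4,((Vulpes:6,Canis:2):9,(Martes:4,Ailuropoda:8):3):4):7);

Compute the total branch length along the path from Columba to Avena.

30

The path runs Columba → … → MRCA → … → Avena; the MRCA is the node subtending (((Anopheles,Candida),(Avena,((Fagus,((Betula,(Bombus,Urocyon)),Vespa)),(Drosophila,Glossina)))),((Prionailurus,(Corvus,Hylobates)),((Tsuga,Formica),Columba))).
Branch lengths along that path: 2 + 9 + 2 + 7 + 7 + 3 = 30.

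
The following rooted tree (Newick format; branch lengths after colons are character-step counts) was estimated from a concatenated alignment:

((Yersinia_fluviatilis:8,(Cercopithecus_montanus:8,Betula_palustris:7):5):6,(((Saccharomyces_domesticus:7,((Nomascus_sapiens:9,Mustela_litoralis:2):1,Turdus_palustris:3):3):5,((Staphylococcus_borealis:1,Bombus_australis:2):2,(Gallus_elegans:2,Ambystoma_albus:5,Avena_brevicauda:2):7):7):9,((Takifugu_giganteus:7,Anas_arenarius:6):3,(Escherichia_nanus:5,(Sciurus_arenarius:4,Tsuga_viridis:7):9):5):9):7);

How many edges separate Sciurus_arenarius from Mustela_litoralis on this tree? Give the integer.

9

The MRCA of Sciurus_arenarius and Mustela_litoralis is the node subtending (((Saccharomyces_domesticus,((Nomascus_sapiens,Mustela_litoralis),Turdus_palustris)),((Staphylococcus_borealis,Bombus_australis),(Gallus_elegans,Ambystoma_albus,Avena_brevicauda))),((Takifugu_giganteus,Anas_arenarius),(Escherichia_nanus,(Sciurus_arenarius,Tsuga_viridis)))).
From Sciurus_arenarius up to that node: 4 branches. From Mustela_litoralis up to the same node: 5 branches. Total: 4 + 5 = 9.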